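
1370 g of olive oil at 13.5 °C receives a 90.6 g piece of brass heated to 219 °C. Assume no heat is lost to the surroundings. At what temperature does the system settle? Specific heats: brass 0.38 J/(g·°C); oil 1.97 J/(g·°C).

T_f = Σ m_i c_i T_i / Σ m_i c_i:
T_f = (34.43×219 + 2698.9×13.5) / (34.43 + 2698.9)
    = 43975 / 2733.3 ≈ 16.09 °C

T_f ≈ 16.1 °C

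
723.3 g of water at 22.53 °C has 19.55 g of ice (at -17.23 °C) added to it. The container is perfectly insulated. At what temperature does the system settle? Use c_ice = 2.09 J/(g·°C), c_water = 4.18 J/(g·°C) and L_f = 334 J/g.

Taking heat into each body as positive, Σ m c ΔT = 0:
ice -17.23→0 °C: 19.55×2.09×17.23 = 704.01
  latent heat to melt: 19.55×334 = 6529.7
  warm the meltwater: 81.72 T
  water cools: 723.3×4.18×(T − 22.53) = 3023.4(T − 22.53)
3105.1 T = 68117 − 7233.7 = 60883
T ≈ 19.61 °C (positive, so assuming full melt was valid).

T_f ≈ 19.6 °C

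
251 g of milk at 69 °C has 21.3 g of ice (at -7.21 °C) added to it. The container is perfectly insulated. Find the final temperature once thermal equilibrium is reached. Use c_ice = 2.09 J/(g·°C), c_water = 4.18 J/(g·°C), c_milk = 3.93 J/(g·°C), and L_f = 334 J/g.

T_f ≈ 56.4 °C

Heat gained plus heat lost sum to zero:
warm ice to 0 °C: 21.3·2.09·(0 − (-7.21)) = 320.97
  melt ice: 21.3·334 = 7114.2
  meltwater 0→T: 21.3·4.18·T = 89.03 T
  milk cools: 251·3.93·(T − 69) = 986.43(T − 69)
1075.5 T = 68064 − 7435.2 = 60629
T ≈ 56.37 °C (positive, so assuming full melt was valid).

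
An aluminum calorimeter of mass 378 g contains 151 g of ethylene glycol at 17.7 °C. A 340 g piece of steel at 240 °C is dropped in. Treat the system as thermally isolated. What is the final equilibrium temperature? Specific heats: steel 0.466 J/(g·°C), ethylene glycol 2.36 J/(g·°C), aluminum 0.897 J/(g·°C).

Setting the total heat transfer to zero:
340·0.466·(T − 240) + 151·2.36·(T − 17.7) + 378·0.897·(T − 17.7) = 0
158.44(T − 240) + 356.36(T − 17.7) + 339.07(T − 17.7) = 0
(158.44 + 356.36 + 339.07) T = 158.44·240 + 356.36·17.7 + 339.07·17.7
T = 50335 / 853.87 = 58.9 °C

T_f ≈ 58.9 °C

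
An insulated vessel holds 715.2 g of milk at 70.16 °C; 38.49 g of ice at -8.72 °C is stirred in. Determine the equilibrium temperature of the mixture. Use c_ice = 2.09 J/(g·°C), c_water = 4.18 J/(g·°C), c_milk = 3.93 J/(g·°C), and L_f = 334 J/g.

T_f ≈ 61.8 °C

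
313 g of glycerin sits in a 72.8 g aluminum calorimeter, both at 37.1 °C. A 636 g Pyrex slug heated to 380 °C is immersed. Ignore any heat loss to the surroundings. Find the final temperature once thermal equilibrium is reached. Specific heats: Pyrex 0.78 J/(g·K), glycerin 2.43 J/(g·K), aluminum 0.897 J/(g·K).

Setting the total heat transfer to zero:
636·0.78·(T − 380) + 313·2.43·(T − 37.1) + 72.8·0.897·(T − 37.1) = 0
496.08(T − 380) + 760.59(T − 37.1) + 65.3(T − 37.1) = 0
(496.08 + 760.59 + 65.3) T = 496.08·380 + 760.59·37.1 + 65.3·37.1
T = 219151 / 1322 = 166 °C

T_f ≈ 165.8 °C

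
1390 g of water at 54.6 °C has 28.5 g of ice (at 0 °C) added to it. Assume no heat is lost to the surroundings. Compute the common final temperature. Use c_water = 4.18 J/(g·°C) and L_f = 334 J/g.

Setting the total heat transfer to zero:
fusion: m_ice L_f = 28.5×334 = 9519
  warm the meltwater: 119.13 T
  water cools: 1390×4.18×(T − 54.6) = 5810.2(T − 54.6)
5929.3 T = 317237 − 9519 = 307718
T ≈ 51.90 °C — above 0 °C, consistent with complete melting.

T_f ≈ 51.9 °C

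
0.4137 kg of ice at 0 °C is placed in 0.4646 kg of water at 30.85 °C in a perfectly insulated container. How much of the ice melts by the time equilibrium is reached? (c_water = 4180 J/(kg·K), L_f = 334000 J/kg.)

m_melted ≈ 0.179 kg

Water can give up m c ΔT = 0.4646·4180·30.85 = 59912 J before reaching 0 °C.
Fully melting the ice requires m_ice L_f = 0.4137·334000 = 138176 J.
Since 59912 < 138176 J, not all the ice melts; equilibrium is at 0 °C.
Mass melted = 59912/334000 ≈ 0.1794 kg.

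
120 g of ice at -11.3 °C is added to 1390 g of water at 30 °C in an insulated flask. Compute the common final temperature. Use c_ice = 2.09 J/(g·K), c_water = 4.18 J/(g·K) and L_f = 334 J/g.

Taking heat into each body as positive, Σ m c ΔT = 0:
warm ice to 0 °C: 120·2.09·(0 − (-11.3)) = 2834
  fusion: m_ice L_f = 120·334 = 40080
  warm the meltwater: 501.6 T
  water cools: 1390·4.18·(T − 30) = 5810.2(T − 30)
6311.8 T = 174306 − 42914 = 131392
T ≈ 20.82 °C. Since T > 0 °C, the all-ice-melts assumption holds.

T_f ≈ 20.8 °C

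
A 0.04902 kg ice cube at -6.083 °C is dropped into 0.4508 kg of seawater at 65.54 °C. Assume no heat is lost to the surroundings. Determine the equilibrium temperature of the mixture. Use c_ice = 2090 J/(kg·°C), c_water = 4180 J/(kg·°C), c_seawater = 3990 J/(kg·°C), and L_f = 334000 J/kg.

Energy balance with sensible and latent terms:
ice -6.083→0 °C: 0.04902·2090·6.083 = 623.21; melt ice: 0.04902·334000 = 16373; warm the meltwater: 204.9 T; seawater: 1798.7(T − 65.54)
2003.6 T = 117886 − 16996 = 100890
T ≈ 50.35 °C (positive, so assuming full melt was valid).

T_f ≈ 50.4 °C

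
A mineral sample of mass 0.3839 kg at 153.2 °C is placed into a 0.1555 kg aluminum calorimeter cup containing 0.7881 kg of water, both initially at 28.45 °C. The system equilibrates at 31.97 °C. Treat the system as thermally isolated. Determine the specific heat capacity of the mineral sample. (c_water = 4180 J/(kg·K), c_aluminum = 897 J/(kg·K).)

c ≈ 260 J/(kg·K)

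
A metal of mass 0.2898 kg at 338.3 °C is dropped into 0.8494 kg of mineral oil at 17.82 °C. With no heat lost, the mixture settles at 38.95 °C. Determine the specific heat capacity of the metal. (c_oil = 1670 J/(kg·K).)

c ≈ 346 J/(kg·K)

Heat lost by the metal = heat gained by the oil:
0.2898×c×(338.3 − 38.95) = 0.8494×1670×(38.95 − 17.82)
86.75 c = 29973  ⇒  c ≈ 345.5 J/(kg·K)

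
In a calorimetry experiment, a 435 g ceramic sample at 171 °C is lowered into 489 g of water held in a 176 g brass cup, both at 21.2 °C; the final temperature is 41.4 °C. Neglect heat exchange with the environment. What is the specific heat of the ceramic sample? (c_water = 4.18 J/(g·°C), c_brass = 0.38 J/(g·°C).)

c ≈ 0.756 J/(g·°C)

Heat gained plus heat lost sum to zero:
435·c·(41.4 − 171) + 489·4.18·(41.4 − 21.2) + 176·0.38·(41.4 − 21.2) = 0
-56376 c = -42640
c = -42640/-56376 ≈ 0.7564 J/(g·°C)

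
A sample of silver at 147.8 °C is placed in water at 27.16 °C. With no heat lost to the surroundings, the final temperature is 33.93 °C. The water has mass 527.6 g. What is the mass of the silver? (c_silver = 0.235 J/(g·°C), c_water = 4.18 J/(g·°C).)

m ≈ 558 g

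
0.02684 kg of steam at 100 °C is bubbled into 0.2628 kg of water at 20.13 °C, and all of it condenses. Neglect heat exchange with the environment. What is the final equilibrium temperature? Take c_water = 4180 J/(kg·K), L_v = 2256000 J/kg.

T_f ≈ 77.5 °C

Conservation of energy gives ΣQ = 0:
steam→water at 100 °C releases m L_v = 0.02684·2256000 = 60551; condensate cools 100→T: 0.02684·4180·(T − 100) = 112.19(T − 100); original water: 1098.5(T − 20.13)
1210.7 T = 60551 + 11219 + 22113 = 93883
T ≈ 77.54 °C — below 100 °C, confirming all the steam condensed.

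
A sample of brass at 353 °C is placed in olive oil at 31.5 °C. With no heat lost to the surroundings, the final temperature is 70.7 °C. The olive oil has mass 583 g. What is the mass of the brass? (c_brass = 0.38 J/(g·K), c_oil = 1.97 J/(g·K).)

Taking heat into each body as positive, Σ m c ΔT = 0:
m·0.38·(70.7 − 353) + 583·1.97·(70.7 − 31.5) = 0
-107.27 m = -45022
m = -45022/-107.27 ≈ 419.7 g

m ≈ 420 g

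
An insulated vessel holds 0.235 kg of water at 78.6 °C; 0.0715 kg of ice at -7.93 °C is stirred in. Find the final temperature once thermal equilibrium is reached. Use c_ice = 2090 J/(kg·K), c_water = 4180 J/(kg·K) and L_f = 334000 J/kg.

Energy balance with sensible and latent terms:
warm ice to 0 °C: 0.0715×2090×(0 − (-7.93)) = 1185
  latent heat to melt: 0.0715×334000 = 23881
  warm the meltwater: 298.87 T
  water cools: 0.235×4180×(T − 78.6) = 982.3(T − 78.6)
1281.2 T = 77209 − 25066 = 52143
T ≈ 40.70 °C. Since T > 0 °C, the all-ice-melts assumption holds.

T_f ≈ 40.7 °C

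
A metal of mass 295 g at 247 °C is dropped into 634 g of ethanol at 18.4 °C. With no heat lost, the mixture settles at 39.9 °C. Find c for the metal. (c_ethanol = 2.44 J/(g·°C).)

Taking heat into each body as positive, Σ m c ΔT = 0:
295·c·(39.9 − 247) + 634·2.44·(39.9 − 18.4) = 0
-61094 c = -33260
c = -33260/-61094 ≈ 0.5444 J/(g·°C)

c ≈ 0.544 J/(g·°C)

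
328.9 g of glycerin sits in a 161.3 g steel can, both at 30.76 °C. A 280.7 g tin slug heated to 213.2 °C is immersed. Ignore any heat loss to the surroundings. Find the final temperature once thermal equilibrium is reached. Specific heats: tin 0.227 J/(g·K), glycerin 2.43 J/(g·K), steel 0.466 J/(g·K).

Heat gained plus heat lost sum to zero:
280.7*0.227*(T − 213.2) + 328.9*2.43*(T − 30.76) + 161.3*0.466*(T − 30.76) = 0
(63.72 + 799.23 + 75.17) T = 63.72*213.2 + 799.23*30.76 + 75.17*30.76
T ≈ 43.15 °C

T_f ≈ 43.2 °C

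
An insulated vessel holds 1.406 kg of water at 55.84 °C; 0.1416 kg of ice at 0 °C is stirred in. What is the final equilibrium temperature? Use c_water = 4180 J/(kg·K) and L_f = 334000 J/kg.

T_f ≈ 43.4 °C

Let T be the final temperature. ΣQ_i = 0:
fusion: m_ice L_f = 0.1416×334000 = 47294
  meltwater 0→T: 0.1416×4180×T = 591.89 T
  water: 5877.1(T − 55.84)
6469 T = 328176 − 47294 = 280882
T ≈ 43.42 °C. Since T > 0 °C, the all-ice-melts assumption holds.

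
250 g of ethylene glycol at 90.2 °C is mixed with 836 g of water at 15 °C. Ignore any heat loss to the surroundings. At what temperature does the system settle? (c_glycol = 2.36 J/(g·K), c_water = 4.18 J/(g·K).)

T_f ≈ 25.9 °C

Conservation of energy gives ΣQ = 0:
250*2.36*(T − 90.2) + 836*4.18*(T − 15) = 0
(590 + 3494.5) T = 590*90.2 + 3494.5*15
T = 105635/4084.5 ≈ 25.86 °C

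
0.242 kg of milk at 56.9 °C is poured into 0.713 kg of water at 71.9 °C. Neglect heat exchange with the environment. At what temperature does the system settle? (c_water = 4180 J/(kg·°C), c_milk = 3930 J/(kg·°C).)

Conservation of energy gives ΣQ = 0:
0.713·4180·(T − 71.9) + 0.242·3930·(T − 56.9) = 0
3931.4 T = 268402
T = 268402/3931.4 ≈ 68.27 °C

T_f ≈ 68.3 °C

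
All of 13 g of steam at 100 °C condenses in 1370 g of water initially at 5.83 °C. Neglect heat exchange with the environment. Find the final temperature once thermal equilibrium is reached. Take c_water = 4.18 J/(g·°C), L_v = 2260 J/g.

Conservation of energy gives ΣQ = 0:
condense steam: −13×2260 = −29380
  condensate cools 100→T: 13×4.18×(T − 100) = 54.34(T − 100)
  original water: 5726.6(T − 5.83)
5780.9 T = 29380 + 5434 + 33386 = 68200
T ≈ 11.80 °C (< 100 °C, so full condensation is consistent).

T_f ≈ 11.8 °C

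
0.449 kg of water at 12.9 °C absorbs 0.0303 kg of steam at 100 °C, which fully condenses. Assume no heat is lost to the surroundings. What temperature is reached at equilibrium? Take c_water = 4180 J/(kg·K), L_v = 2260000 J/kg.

T_f ≈ 52.6 °C

Conservation of energy gives ΣQ = 0:
latent heat released on condensation: 0.0303×2260000 = 68478; condensate cools 100→T: 0.0303×4180×(T − 100) = 126.65(T − 100); water warms: 0.449×4180×(T − 12.9) = 1876.8(T − 12.9)
2003.5 T = 68478 + 12665 + 24211 = 105354
T ≈ 52.59 °C (< 100 °C, so full condensation is consistent).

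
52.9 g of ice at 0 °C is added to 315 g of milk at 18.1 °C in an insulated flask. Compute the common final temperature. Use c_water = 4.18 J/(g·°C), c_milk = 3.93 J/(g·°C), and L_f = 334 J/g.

Sum of m c ΔT and latent-heat terms is zero:
melt ice: 52.9·334 = 17669
  warm the meltwater: 221.12 T
  milk: 1238(T − 18.1)
1459.1 T = 22407 − 17669 = 4738.3
T ≈ 3.25 °C. Since T > 0 °C, the all-ice-melts assumption holds.

T_f ≈ 3.2 °C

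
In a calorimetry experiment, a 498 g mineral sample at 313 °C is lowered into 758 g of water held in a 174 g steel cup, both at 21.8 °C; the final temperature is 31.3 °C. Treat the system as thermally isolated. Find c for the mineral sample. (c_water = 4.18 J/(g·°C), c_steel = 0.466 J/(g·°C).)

c ≈ 0.22 J/(g·°C)

Setting the total heat transfer to zero:
498×c×(31.3 − 313) + 758×4.18×(31.3 − 21.8) + 174×0.466×(31.3 − 21.8) = 0
-140287 c = -30870
c = -30870/-140287 ≈ 0.2201 J/(g·°C)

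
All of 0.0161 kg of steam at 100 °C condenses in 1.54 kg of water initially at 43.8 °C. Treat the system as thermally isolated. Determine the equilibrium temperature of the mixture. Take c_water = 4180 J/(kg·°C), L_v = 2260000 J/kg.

Taking heat into each body as positive, Σ m c ΔT = 0:
steam→water at 100 °C releases m L_v = 0.0161×2260000 = 36386
  condensed water 100 °C→T: 67.3(T − 100)
  water warms: 1.54×4180×(T − 43.8) = 6437.2(T − 43.8)
6504.5 T = 36386 + 6729.8 + 281949 = 325065
T ≈ 49.98 °C — below 100 °C, confirming all the steam condensed.

T_f ≈ 50.0 °C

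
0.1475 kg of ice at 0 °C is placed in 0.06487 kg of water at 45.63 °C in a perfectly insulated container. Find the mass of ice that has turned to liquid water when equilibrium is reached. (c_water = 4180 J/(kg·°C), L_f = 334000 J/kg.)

m_melted ≈ 0.037 kg

Heat available from the water dropping to 0 °C: 0.06487·4180·45.63 = 12373 J.
Melting all 0.1475 kg of ice would need 0.1475·334000 = 49265 J.
Since 12373 < 49265 J, not all the ice melts; equilibrium is at 0 °C.
m_melt = 12373 / L_f = 0.03704 kg.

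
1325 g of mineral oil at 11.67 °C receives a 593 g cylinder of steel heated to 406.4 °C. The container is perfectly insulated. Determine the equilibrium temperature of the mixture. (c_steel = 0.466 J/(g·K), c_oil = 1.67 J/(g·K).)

T_f ≈ 55.5 °C

T_f is the heat-capacity-weighted average of the initial temperatures:
T_f = (276.34×406.4 + 2212.8×11.67) / (276.34 + 2212.8)
    = 138127 / 2489.1 ≈ 55.49 °C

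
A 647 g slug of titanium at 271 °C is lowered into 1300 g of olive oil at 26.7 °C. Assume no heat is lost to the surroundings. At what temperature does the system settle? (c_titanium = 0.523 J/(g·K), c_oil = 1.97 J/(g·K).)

Net heat exchanged in the isolated system is zero:
647×0.523×(T − 271) + 1300×1.97×(T − 26.7) = 0
(338.38 + 2561) T = 338.38×271 + 2561×26.7
T = 160080 / 2899.4 = 55.2 °C

T_f ≈ 55.2 °C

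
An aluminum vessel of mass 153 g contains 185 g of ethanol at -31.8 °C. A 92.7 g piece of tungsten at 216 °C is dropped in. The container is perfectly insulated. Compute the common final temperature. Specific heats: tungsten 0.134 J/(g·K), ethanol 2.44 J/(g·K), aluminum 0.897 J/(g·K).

Setting the total heat transfer to zero:
92.7*0.134*(T − 216) + 185*2.44*(T − (-31.8)) + 153*0.897*(T − (-31.8)) = 0
601.06 T = -16036
T = -16036/601.06 ≈ -26.68 °C

T_f ≈ -26.7 °C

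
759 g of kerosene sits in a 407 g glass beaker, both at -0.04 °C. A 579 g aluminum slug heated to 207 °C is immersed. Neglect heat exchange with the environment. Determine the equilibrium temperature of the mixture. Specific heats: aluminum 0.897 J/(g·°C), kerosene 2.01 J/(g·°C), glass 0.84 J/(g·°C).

T_f ≈ 45.0 °C

Energy conservation, ΣQ = 0:
579·0.897·(T − 207) + 759·2.01·(T − (-0.04)) + 407·0.84·(T − (-0.04)) = 0
519.36(T − 207) + 1525.6(T − (-0.04)) + 341.88(T − (-0.04)) = 0
2386.8 T = 107433
T = 107433 / 2386.8 = 45 °C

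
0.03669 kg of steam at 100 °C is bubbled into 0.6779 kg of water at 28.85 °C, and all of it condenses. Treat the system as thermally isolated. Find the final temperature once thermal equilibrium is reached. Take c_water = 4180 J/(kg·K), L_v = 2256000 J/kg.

Energy conservation, ΣQ = 0:
latent heat released on condensation: 0.03669·2256000 = 82773; condensed water 100 °C→T: 153.36(T − 100); original water: 2833.6(T − 28.85)
2987 T = 82773 + 15336 + 81750 = 179859
T ≈ 60.21 °C — below 100 °C, confirming all the steam condensed.

T_f ≈ 60.2 °C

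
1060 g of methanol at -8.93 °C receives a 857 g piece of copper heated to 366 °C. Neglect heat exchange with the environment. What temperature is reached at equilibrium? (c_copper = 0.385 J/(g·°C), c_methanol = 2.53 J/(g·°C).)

T_f ≈ 32.1 °C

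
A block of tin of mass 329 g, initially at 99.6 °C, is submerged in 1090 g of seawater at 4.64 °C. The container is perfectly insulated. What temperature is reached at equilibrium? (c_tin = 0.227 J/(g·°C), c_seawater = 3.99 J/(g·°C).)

T_f ≈ 6.2 °C

T_f is the heat-capacity-weighted average of the initial temperatures:
T_f = (74.68·99.6 + 4349.1·4.64) / (74.68 + 4349.1)
    = 27618 / 4423.8 ≈ 6.24 °C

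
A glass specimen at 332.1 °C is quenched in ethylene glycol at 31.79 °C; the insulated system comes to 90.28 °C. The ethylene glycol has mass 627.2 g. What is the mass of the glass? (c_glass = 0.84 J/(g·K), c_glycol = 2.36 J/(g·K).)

m ≈ 426 g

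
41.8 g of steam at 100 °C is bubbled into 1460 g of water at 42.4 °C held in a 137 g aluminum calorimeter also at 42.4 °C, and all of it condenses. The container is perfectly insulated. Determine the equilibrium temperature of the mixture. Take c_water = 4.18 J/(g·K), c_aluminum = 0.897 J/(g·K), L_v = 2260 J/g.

Setting the total heat transfer to zero:
steam→water at 100 °C releases m L_v = 41.8×2260 = 94468; condensate cools 100→T: 41.8×4.18×(T − 100) = 174.72(T − 100); water warms: 1460×4.18×(T − 42.4) = 6102.8(T − 42.4); aluminum cup: 137×0.897×(T − 42.4) = 122.89(T − 42.4)
6400.4 T = 94468 + 17472 + 263969 = 375910
T ≈ 58.73 °C, under the boiling point, so the assumption holds.

T_f ≈ 58.7 °C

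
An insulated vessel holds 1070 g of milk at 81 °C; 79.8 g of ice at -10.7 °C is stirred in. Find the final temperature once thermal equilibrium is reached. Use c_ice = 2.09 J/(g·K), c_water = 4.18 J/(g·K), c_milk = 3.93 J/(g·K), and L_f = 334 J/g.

Energy balance with sensible and latent terms:
warm ice to 0 °C: 79.8×2.09×(0 − (-10.7)) = 1784.6
  latent heat to melt: 79.8×334 = 26653
  meltwater 0→T: 79.8×4.18×T = 333.56 T
  milk: 4205.1(T − 81)
4538.7 T = 340613 − 28438 = 312175
T ≈ 68.78 °C — above 0 °C, consistent with complete melting.

T_f ≈ 68.8 °C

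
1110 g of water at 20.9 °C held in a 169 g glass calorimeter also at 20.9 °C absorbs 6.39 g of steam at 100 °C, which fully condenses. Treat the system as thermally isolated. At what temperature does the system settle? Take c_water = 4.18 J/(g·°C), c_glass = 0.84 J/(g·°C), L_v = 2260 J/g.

T_f ≈ 24.3 °C

Let T be the final temperature. ΣQ_i = 0:
condense steam: −6.39·2260 = −14441; condensed water 100 °C→T: 26.71(T − 100); original water: 4639.8(T − 20.9); cup: 141.96(T − 20.9)
4808.5 T = 14441 + 2671 + 99939 = 117051
T ≈ 24.34 °C, under the boiling point, so the assumption holds.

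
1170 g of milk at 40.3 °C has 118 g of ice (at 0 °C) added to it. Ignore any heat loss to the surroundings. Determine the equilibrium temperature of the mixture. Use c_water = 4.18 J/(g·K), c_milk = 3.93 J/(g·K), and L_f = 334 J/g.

T_f ≈ 28.7 °C

Let T be the final temperature. ΣQ_i = 0:
melt ice: 118×334 = 39412
  meltwater 0→T: 118×4.18×T = 493.24 T
  milk: 4598.1(T − 40.3)
5091.3 T = 185303 − 39412 = 145891
T ≈ 28.65 °C (positive, so assuming full melt was valid).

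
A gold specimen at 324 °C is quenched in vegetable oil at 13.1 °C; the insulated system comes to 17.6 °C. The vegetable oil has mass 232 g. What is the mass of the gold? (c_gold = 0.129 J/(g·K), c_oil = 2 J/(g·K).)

m ≈ 52.8 g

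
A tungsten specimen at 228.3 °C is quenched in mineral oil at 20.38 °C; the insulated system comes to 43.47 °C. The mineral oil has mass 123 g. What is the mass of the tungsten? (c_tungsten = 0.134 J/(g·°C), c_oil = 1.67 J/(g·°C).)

m ≈ 191 g

|Q_tungsten| = |Q_oil|:
m·0.134·(228.3 − 43.47) = 123·1.67·(43.47 − 20.38)
24.77 m = 4742.9  ⇒  m ≈ 191.5 g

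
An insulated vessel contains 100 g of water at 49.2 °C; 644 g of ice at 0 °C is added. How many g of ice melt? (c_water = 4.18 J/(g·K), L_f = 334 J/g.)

m_melted ≈ 61.6 g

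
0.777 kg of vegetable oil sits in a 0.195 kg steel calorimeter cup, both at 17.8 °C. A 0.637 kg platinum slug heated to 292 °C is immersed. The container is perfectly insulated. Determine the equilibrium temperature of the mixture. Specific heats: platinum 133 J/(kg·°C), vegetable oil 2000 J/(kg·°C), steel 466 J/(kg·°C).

T_f ≈ 31.2 °C

Heat gained plus heat lost sum to zero:
0.637×133×(T − 292) + 0.777×2000×(T − 17.8) + 0.195×466×(T − 17.8) = 0
1729.6 T = 54017
T ≈ 31.23 °C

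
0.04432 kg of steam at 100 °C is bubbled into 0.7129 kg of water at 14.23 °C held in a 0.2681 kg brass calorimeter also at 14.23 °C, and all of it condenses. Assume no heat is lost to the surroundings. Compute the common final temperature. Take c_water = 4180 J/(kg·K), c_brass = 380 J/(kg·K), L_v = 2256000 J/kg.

Sum of m c ΔT and latent-heat terms is zero:
latent heat released on condensation: 0.04432×2256000 = 99986; condensed water 100 °C→T: 185.26(T − 100); water warms: 0.7129×4180×(T − 14.23) = 2979.9(T − 14.23); cup: 101.88(T − 14.23)
3267.1 T = 99986 + 18526 + 43854 = 162366
T ≈ 49.70 °C (< 100 °C, so full condensation is consistent).

T_f ≈ 49.7 °C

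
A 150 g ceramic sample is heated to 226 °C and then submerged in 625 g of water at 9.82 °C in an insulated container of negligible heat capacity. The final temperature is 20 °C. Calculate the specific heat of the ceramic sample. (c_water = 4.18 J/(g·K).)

Heat gained plus heat lost sum to zero:
150×c×(20 − 226) + 625×4.18×(20 − 9.82) = 0
-30900 c = -26595
c = -26595/-30900 ≈ 0.8607 J/(g·K)

c ≈ 0.861 J/(g·K)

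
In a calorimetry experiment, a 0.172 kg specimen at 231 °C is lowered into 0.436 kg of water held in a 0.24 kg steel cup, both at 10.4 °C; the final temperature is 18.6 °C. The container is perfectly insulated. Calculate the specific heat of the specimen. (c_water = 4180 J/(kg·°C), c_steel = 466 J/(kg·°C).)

Net heat exchanged in the isolated system is zero:
0.172·c·(18.6 − 231) + 0.436·4180·(18.6 − 10.4) + 0.24·466·(18.6 − 10.4) = 0
-36.53 c = -15861
c = -15861/-36.53 ≈ 434.2 J/(kg·°C)

c ≈ 434 J/(kg·°C)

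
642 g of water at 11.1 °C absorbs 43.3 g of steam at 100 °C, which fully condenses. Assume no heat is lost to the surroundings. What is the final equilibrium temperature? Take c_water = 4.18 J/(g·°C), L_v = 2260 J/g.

T_f ≈ 50.9 °C

Heat gained plus heat lost sum to zero:
latent heat released on condensation: 43.3·2260 = 97858; condensate cools 100→T: 43.3·4.18·(T − 100) = 180.99(T − 100); water warms: 642·4.18·(T − 11.1) = 2683.6(T − 11.1)
2864.6 T = 97858 + 18099 + 29788 = 145745
T ≈ 50.88 °C — below 100 °C, confirming all the steam condensed.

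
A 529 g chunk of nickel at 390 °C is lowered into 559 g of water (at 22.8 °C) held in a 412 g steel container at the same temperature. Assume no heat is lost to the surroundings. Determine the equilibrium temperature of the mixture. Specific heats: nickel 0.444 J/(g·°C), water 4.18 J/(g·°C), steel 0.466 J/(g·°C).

Energy conservation, ΣQ = 0:
529*0.444*(T − 390) + 559*4.18*(T − 22.8) + 412*0.466*(T − 22.8) = 0
234.88(T − 390) + 2336.6(T − 22.8) + 191.99(T − 22.8) = 0
2763.5 T = 149254
T ≈ 54.01 °C

T_f ≈ 54.0 °C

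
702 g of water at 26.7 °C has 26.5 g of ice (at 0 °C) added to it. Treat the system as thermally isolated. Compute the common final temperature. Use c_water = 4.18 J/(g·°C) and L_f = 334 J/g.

T_f ≈ 22.8 °C

Conservation of energy gives ΣQ = 0:
melt ice: 26.5×334 = 8851; meltwater 0→T: 26.5×4.18×T = 110.77 T; water: 2934.4(T − 26.7)
3045.1 T = 78347 − 8851 = 69496
T ≈ 22.82 °C (positive, so assuming full melt was valid).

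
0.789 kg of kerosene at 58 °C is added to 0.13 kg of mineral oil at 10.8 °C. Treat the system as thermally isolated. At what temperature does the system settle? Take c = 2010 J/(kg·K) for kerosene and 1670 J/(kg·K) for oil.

T_f ≈ 52.3 °C

|Q_kerosene| = |Q_oil|:
0.789*2010*(58 − T) = 0.13*1670*(T − 10.8)
1585.9(58 − T) = 217.1(T − 10.8)
1803 T = 94326  ⇒  T ≈ 52.32 °C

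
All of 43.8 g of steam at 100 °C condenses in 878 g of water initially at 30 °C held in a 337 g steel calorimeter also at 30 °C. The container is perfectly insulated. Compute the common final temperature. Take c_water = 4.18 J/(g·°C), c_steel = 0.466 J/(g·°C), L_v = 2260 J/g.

T_f ≈ 57.9 °C

Conservation of energy gives ΣQ = 0:
steam→water at 100 °C releases m L_v = 43.8·2260 = 98988; condensate cools 100→T: 43.8·4.18·(T − 100) = 183.08(T − 100); original water: 3670(T − 30); steel cup: 337·0.466·(T − 30) = 157.04(T − 30)
4010.2 T = 98988 + 18308 + 114812 = 232109
T ≈ 57.88 °C (< 100 °C, so full condensation is consistent).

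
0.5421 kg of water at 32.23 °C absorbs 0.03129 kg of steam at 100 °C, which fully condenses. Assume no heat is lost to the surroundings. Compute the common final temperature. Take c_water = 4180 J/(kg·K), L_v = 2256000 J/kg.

T_f ≈ 65.4 °C

Heat gained plus heat lost sum to zero:
condense steam: −0.03129×2256000 = −70590
  condensed water 100 °C→T: 130.79(T − 100)
  water warms: 0.5421×4180×(T − 32.23) = 2266(T − 32.23)
2396.8 T = 70590 + 13079 + 73032 = 156702
T ≈ 65.38 °C — below 100 °C, confirming all the steam condensed.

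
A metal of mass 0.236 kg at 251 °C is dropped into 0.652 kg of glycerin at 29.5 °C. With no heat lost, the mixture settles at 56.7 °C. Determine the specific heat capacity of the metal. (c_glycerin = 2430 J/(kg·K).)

Taking heat into each body as positive, Σ m c ΔT = 0:
0.236×c×(56.7 − 251) + 0.652×2430×(56.7 − 29.5) = 0
-45.85 c = -43095
c = -43095/-45.85 ≈ 939.8 J/(kg·K)

c ≈ 940 J/(kg·K)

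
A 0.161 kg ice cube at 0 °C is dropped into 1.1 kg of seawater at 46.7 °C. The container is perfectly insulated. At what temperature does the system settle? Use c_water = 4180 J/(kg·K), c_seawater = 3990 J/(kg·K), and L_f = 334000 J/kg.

Conservation of energy gives ΣQ = 0:
melt ice: 0.161·334000 = 53774
  meltwater 0→T: 0.161·4180·T = 672.98 T
  seawater: 4389(T − 46.7)
5062 T = 204966 − 53774 = 151192
T ≈ 29.87 °C (positive, so assuming full melt was valid).

T_f ≈ 29.9 °C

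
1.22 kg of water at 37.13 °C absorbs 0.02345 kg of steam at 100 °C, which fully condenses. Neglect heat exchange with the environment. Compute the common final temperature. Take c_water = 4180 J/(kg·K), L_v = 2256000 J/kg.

Setting the total heat transfer to zero:
latent heat released on condensation: 0.02345·2256000 = 52903; condensed water 100 °C→T: 98.02(T − 100); original water: 5099.6(T − 37.13)
5197.6 T = 52903 + 9802.1 + 189348 = 252053
T ≈ 48.49 °C, under the boiling point, so the assumption holds.

T_f ≈ 48.5 °C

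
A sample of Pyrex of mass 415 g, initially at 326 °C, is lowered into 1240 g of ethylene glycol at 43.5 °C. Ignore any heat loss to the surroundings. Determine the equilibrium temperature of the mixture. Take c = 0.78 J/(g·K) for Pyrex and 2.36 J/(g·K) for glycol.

T_f ≈ 71.6 °C

Let T be the final temperature. ΣQ_i = 0:
415·0.78·(T − 326) + 1240·2.36·(T − 43.5) = 0
(323.7 + 2926.4) T = 323.7·326 + 2926.4·43.5
T ≈ 71.64 °C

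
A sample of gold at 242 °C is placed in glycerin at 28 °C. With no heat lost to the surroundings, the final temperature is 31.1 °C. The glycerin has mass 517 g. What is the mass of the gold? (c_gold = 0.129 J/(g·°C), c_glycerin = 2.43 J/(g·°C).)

m ≈ 143 g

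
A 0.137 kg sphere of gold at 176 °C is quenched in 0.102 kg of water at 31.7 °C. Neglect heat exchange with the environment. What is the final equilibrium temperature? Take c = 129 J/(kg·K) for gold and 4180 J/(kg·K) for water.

T_f ≈ 37.4 °C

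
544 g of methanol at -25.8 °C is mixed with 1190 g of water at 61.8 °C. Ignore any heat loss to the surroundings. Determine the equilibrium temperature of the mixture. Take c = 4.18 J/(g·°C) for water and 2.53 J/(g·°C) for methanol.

T_f ≈ 42.8 °C

Let T be the final temperature. ΣQ_i = 0:
1190·4.18·(T − 61.8) + 544·2.53·(T − (-25.8)) = 0
(4974.2 + 1376.3) T = 4974.2·61.8 + 1376.3·(-25.8)
T ≈ 42.81 °C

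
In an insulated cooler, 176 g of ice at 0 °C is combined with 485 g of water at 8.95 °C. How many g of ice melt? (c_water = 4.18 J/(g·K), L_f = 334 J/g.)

Water can give up m c ΔT = 485×4.18×8.95 = 18144 J before reaching 0 °C.
Melting all 176 g of ice would need 176×334 = 58784 J.
That's not enough to melt it all — equilibrium is at 0 °C with ice remaining.
m_melt = 18144 / L_f = 54.32 g.

m_melted ≈ 54.3 g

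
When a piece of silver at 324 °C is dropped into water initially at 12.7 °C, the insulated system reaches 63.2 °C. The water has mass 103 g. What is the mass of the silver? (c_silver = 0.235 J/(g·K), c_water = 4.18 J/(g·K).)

|Q_silver| = |Q_water|:
m×0.235×(324 − 63.2) = 103×4.18×(63.2 − 12.7)
61.29 m = 21742  ⇒  m ≈ 354.8 g

m ≈ 355 g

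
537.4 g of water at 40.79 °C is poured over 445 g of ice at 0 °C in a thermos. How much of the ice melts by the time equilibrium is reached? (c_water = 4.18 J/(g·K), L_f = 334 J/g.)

Water can give up m c ΔT = 537.4·4.18·40.79 = 91628 J before reaching 0 °C.
Melting all 445 g of ice would need 445·334 = 148630 J.
91628 J < 148630 J, so only part of the ice melts and the system sits at 0 °C.
m_melted·334 = 91628  ⇒  m_melted ≈ 274.3 g.

m_melted ≈ 274 g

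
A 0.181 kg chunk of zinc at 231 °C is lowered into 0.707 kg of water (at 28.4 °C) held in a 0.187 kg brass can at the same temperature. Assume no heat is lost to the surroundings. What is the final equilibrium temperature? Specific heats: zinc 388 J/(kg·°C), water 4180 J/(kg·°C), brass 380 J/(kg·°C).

T_f ≈ 33.0 °C

With ΣQ=0 the equilibrium temperature is the m·c-weighted mean:
T_f = (70.23×231 + 2955.3×28.4 + 71.06×28.4) / (70.23 + 2955.3 + 71.06)
    = 102170 / 3096.5 ≈ 32.99 °C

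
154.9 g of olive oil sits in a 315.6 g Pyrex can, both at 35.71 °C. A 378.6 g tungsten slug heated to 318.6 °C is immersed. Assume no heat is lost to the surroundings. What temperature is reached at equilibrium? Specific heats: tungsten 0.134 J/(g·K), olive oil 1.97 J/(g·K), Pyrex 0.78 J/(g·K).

Net heat exchanged in the isolated system is zero:
378.6*0.134*(T − 318.6) + 154.9*1.97*(T − 35.71) + 315.6*0.78*(T − 35.71) = 0
50.73(T − 318.6) + 305.15(T − 35.71) + 246.17(T − 35.71) = 0
(50.73 + 305.15 + 246.17) T = 50.73*318.6 + 305.15*35.71 + 246.17*35.71
T = 35851 / 602.05 = 59.5 °C

T_f ≈ 59.5 °C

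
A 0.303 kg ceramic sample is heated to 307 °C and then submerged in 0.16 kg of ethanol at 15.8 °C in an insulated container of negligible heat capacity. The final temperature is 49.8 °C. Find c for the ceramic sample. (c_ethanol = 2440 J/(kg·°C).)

Let T be the final temperature. ΣQ_i = 0:
0.303×c×(49.8 − 307) + 0.16×2440×(49.8 − 15.8) = 0
-77.93 c = -13274
c = -13274/-77.93 ≈ 170.3 J/(kg·°C)

c ≈ 170 J/(kg·°C)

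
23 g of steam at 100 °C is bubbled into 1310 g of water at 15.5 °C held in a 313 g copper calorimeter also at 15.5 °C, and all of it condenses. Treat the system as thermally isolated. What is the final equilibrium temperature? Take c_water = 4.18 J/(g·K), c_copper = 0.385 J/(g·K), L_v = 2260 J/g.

T_f ≈ 26.1 °C

Taking heat into each body as positive, Σ m c ΔT = 0:
steam→water at 100 °C releases m L_v = 23·2260 = 51980; condensed water 100 °C→T: 96.14(T − 100); water warms: 1310·4.18·(T − 15.5) = 5475.8(T − 15.5); cup: 120.51(T − 15.5)
5692.4 T = 51980 + 9614 + 86743 = 148337
T ≈ 26.06 °C — below 100 °C, confirming all the steam condensed.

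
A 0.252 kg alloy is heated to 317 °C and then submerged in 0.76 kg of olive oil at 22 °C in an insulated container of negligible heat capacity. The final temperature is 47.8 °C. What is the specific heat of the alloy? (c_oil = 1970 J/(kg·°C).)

c ≈ 569 J/(kg·°C)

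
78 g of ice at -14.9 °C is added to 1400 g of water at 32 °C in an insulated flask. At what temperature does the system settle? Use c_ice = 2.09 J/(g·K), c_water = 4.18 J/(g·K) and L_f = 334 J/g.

T_f ≈ 25.7 °C

Energy conservation, ΣQ = 0:
ice -14.9→0 °C: 78·2.09·14.9 = 2429; melt ice: 78·334 = 26052; warm the meltwater: 326.04 T; water cools: 1400·4.18·(T − 32) = 5852(T − 32)
6178 T = 187264 − 28481 = 158783
T ≈ 25.70 °C (positive, so assuming full melt was valid).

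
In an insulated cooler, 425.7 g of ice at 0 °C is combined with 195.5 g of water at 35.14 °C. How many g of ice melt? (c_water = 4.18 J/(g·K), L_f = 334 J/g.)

m_melted ≈ 86 g

Heat available from the water dropping to 0 °C: 195.5×4.18×35.14 = 28716 J.
Melting all 425.7 g of ice would need 425.7×334 = 142184 J.
Since 28716 < 142184 J, not all the ice melts; equilibrium is at 0 °C.
Mass melted = 28716/334 ≈ 85.98 g.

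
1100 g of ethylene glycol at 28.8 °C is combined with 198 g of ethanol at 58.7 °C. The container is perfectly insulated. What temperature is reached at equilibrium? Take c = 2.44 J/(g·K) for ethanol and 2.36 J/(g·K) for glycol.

Taking heat into each body as positive, Σ m c ΔT = 0:
198*2.44*(T − 58.7) + 1100*2.36*(T − 28.8) = 0
3079.1 T = 103124
T = 103124/3079.1 ≈ 33.49 °C

T_f ≈ 33.5 °C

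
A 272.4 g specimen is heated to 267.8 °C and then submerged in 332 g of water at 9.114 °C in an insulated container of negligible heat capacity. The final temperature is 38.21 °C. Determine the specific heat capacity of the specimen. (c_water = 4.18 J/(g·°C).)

c ≈ 0.646 J/(g·°C)

Conservation of energy gives ΣQ = 0:
272.4×c×(38.21 − 267.8) + 332×4.18×(38.21 − 9.114) = 0
-62540 c = -40378
c = -40378/-62540 ≈ 0.6456 J/(g·°C)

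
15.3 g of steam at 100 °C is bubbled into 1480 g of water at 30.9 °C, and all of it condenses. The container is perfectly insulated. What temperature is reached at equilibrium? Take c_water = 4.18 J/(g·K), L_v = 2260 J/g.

T_f ≈ 37.1 °C

Net heat exchanged in the isolated system is zero:
latent heat released on condensation: 15.3·2260 = 34578
  condensate cools 100→T: 15.3·4.18·(T − 100) = 63.95(T − 100)
  original water: 6186.4(T − 30.9)
6250.4 T = 34578 + 6395.4 + 191160 = 232133
T ≈ 37.14 °C (< 100 °C, so full condensation is consistent).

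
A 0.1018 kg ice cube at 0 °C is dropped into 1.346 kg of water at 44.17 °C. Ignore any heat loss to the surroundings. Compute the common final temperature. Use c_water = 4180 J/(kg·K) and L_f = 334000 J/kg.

T_f ≈ 35.4 °C

Taking heat into each body as positive, Σ m c ΔT = 0:
melt ice: 0.1018×334000 = 34001; warm the meltwater: 425.52 T; water cools: 1.346×4180×(T − 44.17) = 5626.3(T − 44.17)
6051.8 T = 248513 − 34001 = 214512
T ≈ 35.45 °C — above 0 °C, consistent with complete melting.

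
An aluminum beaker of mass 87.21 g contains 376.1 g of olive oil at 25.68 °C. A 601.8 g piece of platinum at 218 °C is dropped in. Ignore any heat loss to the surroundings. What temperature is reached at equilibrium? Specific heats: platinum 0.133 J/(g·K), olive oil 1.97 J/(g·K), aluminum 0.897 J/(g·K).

Net heat exchanged in the isolated system is zero:
601.8*0.133*(T − 218) + 376.1*1.97*(T − 25.68) + 87.21*0.897*(T − 25.68) = 0
80.04(T − 218) + 740.92(T − 25.68) + 78.23(T − 25.68) = 0
899.18 T = 38484
T = 38484/899.18 ≈ 42.80 °C

T_f ≈ 42.8 °C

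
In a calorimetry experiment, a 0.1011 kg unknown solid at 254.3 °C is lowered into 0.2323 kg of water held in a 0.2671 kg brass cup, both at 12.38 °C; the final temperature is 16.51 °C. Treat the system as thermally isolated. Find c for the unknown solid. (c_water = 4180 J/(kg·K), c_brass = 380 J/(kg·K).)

c ≈ 184 J/(kg·K)

Setting the total heat transfer to zero:
0.1011×c×(16.51 − 254.3) + 0.2323×4180×(16.51 − 12.38) + 0.2671×380×(16.51 − 12.38) = 0
-24.04 c = -4429.5
c = -4429.5/-24.04 ≈ 184.2 J/(kg·K)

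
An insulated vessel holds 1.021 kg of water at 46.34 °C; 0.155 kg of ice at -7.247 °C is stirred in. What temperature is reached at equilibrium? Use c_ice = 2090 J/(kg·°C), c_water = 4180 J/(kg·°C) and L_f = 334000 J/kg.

Net heat exchanged in the isolated system is zero:
ice -7.247→0 °C: 0.155·2090·7.247 = 2347.7
  latent heat to melt: 0.155·334000 = 51770
  warm the meltwater: 647.9 T
  water cools: 1.021·4180·(T − 46.34) = 4267.8(T − 46.34)
4915.7 T = 197769 − 54118 = 143651
T ≈ 29.22 °C (positive, so assuming full melt was valid).

T_f ≈ 29.2 °C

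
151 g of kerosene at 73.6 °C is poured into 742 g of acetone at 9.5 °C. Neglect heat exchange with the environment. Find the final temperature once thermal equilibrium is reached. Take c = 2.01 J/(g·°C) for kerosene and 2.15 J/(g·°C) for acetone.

T_f ≈ 19.7 °C

Set heat shed by the hot body equal to heat absorbed by the cold body:
151·2.01·(73.6 − T) = 742·2.15·(T − 9.5)
303.51(73.6 − T) = 1595.3(T − 9.5)
1898.8 T = 37494  ⇒  T ≈ 19.75 °C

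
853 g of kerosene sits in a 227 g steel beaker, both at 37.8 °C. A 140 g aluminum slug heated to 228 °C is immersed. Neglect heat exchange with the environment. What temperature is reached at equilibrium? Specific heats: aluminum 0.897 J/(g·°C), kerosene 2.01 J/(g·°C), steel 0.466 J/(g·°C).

T_f is the heat-capacity-weighted average of the initial temperatures:
T_f = (125.58·228 + 1714.5·37.8 + 105.78·37.8) / (125.58 + 1714.5 + 105.78)
    = 97440 / 1945.9 ≈ 50.07 °C

T_f ≈ 50.1 °C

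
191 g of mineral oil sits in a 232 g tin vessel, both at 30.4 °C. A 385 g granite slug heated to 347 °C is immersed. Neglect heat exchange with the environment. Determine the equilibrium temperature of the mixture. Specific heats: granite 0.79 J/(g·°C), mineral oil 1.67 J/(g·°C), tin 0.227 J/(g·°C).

Heat gained plus heat lost sum to zero:
385·0.79·(T − 347) + 191·1.67·(T − 30.4) + 232·0.227·(T − 30.4) = 0
304.15(T − 347) + 318.97(T − 30.4) + 52.66(T − 30.4) = 0
675.78 T = 116838
T = 116838/675.78 ≈ 172.89 °C

T_f ≈ 172.9 °C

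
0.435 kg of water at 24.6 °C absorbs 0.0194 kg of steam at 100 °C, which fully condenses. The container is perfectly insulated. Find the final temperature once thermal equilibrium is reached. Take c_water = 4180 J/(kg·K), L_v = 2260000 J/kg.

T_f ≈ 50.9 °C

Sum of m c ΔT and latent-heat terms is zero:
steam→water at 100 °C releases m L_v = 0.0194×2260000 = 43844
  condensate cools 100→T: 0.0194×4180×(T − 100) = 81.09(T − 100)
  water warms: 0.435×4180×(T − 24.6) = 1818.3(T − 24.6)
1899.4 T = 43844 + 8109.2 + 44730 = 96683
T ≈ 50.90 °C — below 100 °C, confirming all the steam condensed.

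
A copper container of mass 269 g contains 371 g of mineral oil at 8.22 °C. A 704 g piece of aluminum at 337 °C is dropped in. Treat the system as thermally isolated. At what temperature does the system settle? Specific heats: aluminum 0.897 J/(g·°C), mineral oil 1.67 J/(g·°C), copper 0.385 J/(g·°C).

T_f ≈ 161.5 °C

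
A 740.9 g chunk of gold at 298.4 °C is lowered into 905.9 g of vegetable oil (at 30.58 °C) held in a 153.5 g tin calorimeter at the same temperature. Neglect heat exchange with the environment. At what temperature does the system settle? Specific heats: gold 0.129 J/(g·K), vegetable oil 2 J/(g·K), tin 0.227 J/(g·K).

Net heat exchanged in the isolated system is zero:
740.9*0.129*(T − 298.4) + 905.9*2*(T − 30.58) + 153.5*0.227*(T − 30.58) = 0
(95.58 + 1811.8 + 34.84) T = 95.58*298.4 + 1811.8*30.58 + 34.84*30.58
T = 84990 / 1942.2 = 43.8 °C

T_f ≈ 43.8 °C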